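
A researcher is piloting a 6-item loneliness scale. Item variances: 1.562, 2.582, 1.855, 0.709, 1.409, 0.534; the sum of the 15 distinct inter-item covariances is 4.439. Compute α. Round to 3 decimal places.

Σσ²ᵢ = 1.562 + 2.582 + 1.855 + 0.709 + 1.409 + 0.534 = 8.651
Sum of distinct covariances = 4.439
total variance = Σσ²ᵢ + 2·Σcov = 8.651 + 2 × 4.439 = 17.529
α = (6/5)·(1 − 8.651/17.529) = 0.608

α = 0.608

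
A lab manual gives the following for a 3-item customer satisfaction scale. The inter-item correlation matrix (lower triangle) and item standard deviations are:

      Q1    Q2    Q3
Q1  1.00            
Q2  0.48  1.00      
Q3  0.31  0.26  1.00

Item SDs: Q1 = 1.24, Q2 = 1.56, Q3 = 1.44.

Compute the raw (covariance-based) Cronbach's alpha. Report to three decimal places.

Cronbach's alpha = 0.609

Σσ²ᵢ = 1.24² + 1.56² + 1.44² = 6.0448
Covariances σ_ij = r_ij · s_i · s_j:
  σ(Q1,Q2) = 0.48 × 1.24 × 1.56 = 0.9285
  σ(Q1,Q3) = 0.31 × 1.24 × 1.44 = 0.5535
  σ(Q2,Q3) = 0.26 × 1.56 × 1.44 = 0.5841
σ²_T = Σσ²ᵢ + 2·Σσ_ij = 6.0448 + 2 × 2.0661 = 10.1770
α = (3/2)·(1 − 6.0448/10.1770) = 0.609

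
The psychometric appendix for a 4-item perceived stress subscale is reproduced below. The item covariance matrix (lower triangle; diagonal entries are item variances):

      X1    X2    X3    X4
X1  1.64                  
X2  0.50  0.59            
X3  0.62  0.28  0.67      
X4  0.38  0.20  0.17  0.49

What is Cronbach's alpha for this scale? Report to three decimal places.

sum of item variances = 1.64 + 0.59 + 0.67 + 0.49 = 3.39
Sum of off-diagonal covariances = 2.15
σ²_T = 3.39 + 2 × 2.15 = 7.69
α = (k/(k−1))·(1 − sum of item variances/σ²_T) = (4/3)·(1 − 3.39/7.69) = 0.746

α = 0.746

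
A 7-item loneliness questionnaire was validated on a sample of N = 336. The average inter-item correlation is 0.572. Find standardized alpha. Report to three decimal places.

standardized alpha = 0.903

Standardized α = k·r̄ / (1 + (k−1)·r̄) = 7 × 0.572 / (1 + 6 × 0.572)
  = 4.0040 / 4.4320 = 0.903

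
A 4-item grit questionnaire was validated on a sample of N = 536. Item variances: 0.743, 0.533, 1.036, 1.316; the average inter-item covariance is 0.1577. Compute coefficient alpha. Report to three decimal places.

α = 0.457

sum of item variances = 0.743 + 0.533 + 1.036 + 1.316 = 3.628
Sum of the 6 distinct covariances = 6 × 0.1577 = 0.9462
total variance = sum of item variances + 2·Σcov = 3.628 + 2 × 0.9462 = 5.5204
α = (4/3)·(1 − 3.628/5.5204) = 0.457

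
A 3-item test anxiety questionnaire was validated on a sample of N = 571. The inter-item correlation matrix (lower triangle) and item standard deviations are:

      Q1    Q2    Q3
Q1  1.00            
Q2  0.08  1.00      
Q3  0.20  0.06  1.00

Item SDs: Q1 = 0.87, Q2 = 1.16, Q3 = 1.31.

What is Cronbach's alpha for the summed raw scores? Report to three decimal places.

Cronbach's alpha = 0.260

Σσ²ᵢ = 0.87² + 1.16² + 1.31² = 3.8186
Covariances σ_ij = r_ij · s_i · s_j:
  σ(Q1,Q2) = 0.08 × 0.87 × 1.16 = 0.0807
  σ(Q1,Q3) = 0.20 × 0.87 × 1.31 = 0.2279
  σ(Q2,Q3) = 0.06 × 1.16 × 1.31 = 0.0912
σ²_T = Σσ²ᵢ + 2·Σσ_ij = 3.8186 + 2 × 0.3998 = 4.6182
α = (3/2)·(1 − 3.8186/4.6182) = 0.260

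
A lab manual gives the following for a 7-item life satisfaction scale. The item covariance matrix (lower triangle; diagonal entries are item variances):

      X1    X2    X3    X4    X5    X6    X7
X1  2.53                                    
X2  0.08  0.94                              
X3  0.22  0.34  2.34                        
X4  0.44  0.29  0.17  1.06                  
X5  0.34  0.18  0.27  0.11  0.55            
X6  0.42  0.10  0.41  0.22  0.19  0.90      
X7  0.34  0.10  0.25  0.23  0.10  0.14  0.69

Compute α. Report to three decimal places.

ΣVar(i) = 2.53 + 0.94 + 2.34 + 1.06 + 0.55 + 0.90 + 0.69 = 9.01
Σ_{i<j} σ_ij = 4.94
σ²_T = 9.01 + 2 × 4.94 = 18.89
α = (k/(k−1))·(1 − ΣVar(i)/σ²_T) = (7/6)·(1 − 9.01/18.89) = 0.610

α = 0.610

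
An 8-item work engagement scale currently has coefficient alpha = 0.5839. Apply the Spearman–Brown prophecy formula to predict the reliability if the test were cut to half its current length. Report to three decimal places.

predicted reliability = 0.412

Length factor m = 1/2
α' = m·α / (1 − (1−m)·α)
   = 1/2 × 0.5839 / (1 − (1 − 1/2) × 0.5839)
   = 0.2919 / 0.7081 = 0.412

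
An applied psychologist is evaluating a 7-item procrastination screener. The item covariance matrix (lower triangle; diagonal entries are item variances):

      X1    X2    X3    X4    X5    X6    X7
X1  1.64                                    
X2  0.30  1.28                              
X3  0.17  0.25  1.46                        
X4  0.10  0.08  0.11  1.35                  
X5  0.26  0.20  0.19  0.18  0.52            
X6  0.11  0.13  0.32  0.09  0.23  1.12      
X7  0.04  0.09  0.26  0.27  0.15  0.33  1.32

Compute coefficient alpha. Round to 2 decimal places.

coefficient alpha = 0.55

sum of item variances = 1.64 + 1.28 + 1.46 + 1.35 + 0.52 + 1.12 + 1.32 = 8.69
Σ_{i<j} σ_ij = 3.86
σ²_total = 8.69 + 2 × 3.86 = 16.41
α = (k/(k−1))·(1 − sum of item variances/σ²_total) = (7/6)·(1 − 8.69/16.41) = 0.55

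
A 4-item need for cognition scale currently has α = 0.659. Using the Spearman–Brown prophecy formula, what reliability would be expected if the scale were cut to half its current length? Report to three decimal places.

Length factor m = 1/2
α' = m·α / (1 − (1−m)·α)
   = 1/2 × 0.659 / (1 − (1 − 1/2) × 0.659)
   = 0.3295 / 0.6705 = 0.491

predicted reliability = 0.491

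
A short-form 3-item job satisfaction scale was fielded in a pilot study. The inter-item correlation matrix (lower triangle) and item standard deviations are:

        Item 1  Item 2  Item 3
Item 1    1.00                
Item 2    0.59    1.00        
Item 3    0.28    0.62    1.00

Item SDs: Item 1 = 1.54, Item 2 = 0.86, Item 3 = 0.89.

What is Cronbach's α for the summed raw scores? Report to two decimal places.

Cronbach's α = 0.68

Σσ²ᵢ = 1.54² + 0.86² + 0.89² = 3.9033
Covariances σ_ij = r_ij · s_i · s_j:
  σ(Item 1,Item 2) = 0.59 × 1.54 × 0.86 = 0.7814
  σ(Item 1,Item 3) = 0.28 × 1.54 × 0.89 = 0.3838
  σ(Item 2,Item 3) = 0.62 × 0.86 × 0.89 = 0.4745
σ²_T = Σσ²ᵢ + 2·Σσ_ij = 3.9033 + 2 × 1.6397 = 7.1827
α = (3/2)·(1 − 3.9033/7.1827) = 0.68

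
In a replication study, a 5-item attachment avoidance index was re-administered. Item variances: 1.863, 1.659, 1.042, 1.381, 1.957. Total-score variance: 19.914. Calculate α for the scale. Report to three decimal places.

α = 0.754

sum of item variances = 1.863 + 1.659 + 1.042 + 1.381 + 1.957 = 7.902
α = (k/(k−1))·(1 − sum of item variances/Var(T)) = (5/4)·(1 − 7.902/19.914) = 0.754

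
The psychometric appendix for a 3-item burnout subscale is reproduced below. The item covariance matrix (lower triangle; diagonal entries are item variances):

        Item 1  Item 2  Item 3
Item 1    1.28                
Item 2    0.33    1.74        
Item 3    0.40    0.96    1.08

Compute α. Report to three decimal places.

Σσ²ᵢ = 1.28 + 1.74 + 1.08 = 4.10
Sum of off-diagonal covariances = 1.69
σ²_total = 4.10 + 2 × 1.69 = 7.48
α = (k/(k−1))·(1 − Σσ²ᵢ/σ²_total) = (3/2)·(1 − 4.10/7.48) = 0.678

α = 0.678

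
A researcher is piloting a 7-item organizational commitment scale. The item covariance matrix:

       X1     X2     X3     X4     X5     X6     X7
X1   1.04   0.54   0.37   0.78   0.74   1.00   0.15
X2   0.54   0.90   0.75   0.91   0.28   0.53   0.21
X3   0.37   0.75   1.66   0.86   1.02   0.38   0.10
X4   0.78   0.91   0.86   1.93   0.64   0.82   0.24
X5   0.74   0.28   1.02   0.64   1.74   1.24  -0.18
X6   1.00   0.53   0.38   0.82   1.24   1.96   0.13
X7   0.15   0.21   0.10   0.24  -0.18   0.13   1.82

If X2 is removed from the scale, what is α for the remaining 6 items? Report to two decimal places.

Remaining items: X1, X3, X4, X5, X6, X7 (k = 6).
sum of item variances = 1.04 + 1.66 + 1.93 + 1.74 + 1.96 + 1.82 = 10.15
σ²_total = 10.15 + 2 × 8.29 = 26.73
α (item deleted) = (6/5)·(1 − 10.15/26.73) = 0.74

α = 0.74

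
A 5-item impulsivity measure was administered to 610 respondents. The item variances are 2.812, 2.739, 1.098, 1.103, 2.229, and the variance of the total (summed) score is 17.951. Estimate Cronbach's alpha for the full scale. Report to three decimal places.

α = 0.555

Σσᵢ² = 2.812 + 2.739 + 1.098 + 1.103 + 2.229 = 9.981
α = (k/(k−1))·(1 − Σσᵢ²/Var(T)) = (5/4)·(1 − 9.981/17.951) = 0.555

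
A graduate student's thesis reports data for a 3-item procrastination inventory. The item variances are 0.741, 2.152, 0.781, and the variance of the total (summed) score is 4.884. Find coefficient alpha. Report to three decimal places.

Σσ²ᵢ = 0.741 + 2.152 + 0.781 = 3.674
α = (k/(k−1))·(1 − Σσ²ᵢ/σ²_total) = (3/2)·(1 − 3.674/4.884) = 0.372

α = 0.372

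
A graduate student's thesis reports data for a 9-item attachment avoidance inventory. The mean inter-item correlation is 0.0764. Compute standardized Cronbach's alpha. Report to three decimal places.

Standardized α = k·r̄ / (1 + (k−1)·r̄) = 9 × 0.0764 / (1 + 8 × 0.0764)
  = 0.6876 / 1.6112 = 0.427

α = 0.427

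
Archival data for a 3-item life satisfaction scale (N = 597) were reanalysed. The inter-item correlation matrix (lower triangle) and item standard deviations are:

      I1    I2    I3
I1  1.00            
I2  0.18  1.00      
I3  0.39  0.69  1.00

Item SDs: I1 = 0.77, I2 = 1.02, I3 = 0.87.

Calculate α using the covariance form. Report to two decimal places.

Σσ²ᵢ = 0.77² + 1.02² + 0.87² = 2.3902
Covariances σ_ij = r_ij · s_i · s_j:
  σ(I1,I2) = 0.18 × 0.77 × 1.02 = 0.1414
  σ(I1,I3) = 0.39 × 0.77 × 0.87 = 0.2613
  σ(I2,I3) = 0.69 × 1.02 × 0.87 = 0.6123
σ²_T = Σσ²ᵢ + 2·Σσ_ij = 2.3902 + 2 × 1.0150 = 4.4202
α = (3/2)·(1 − 2.3902/4.4202) = 0.69

α = 0.69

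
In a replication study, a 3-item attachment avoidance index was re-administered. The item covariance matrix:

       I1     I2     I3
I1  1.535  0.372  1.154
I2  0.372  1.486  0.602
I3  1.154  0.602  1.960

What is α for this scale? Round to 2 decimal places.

α = 0.69

sum of item variances = 1.535 + 1.486 + 1.960 = 4.981
Σ_{i<j} σ_ij = 2.128
σ²_T = 4.981 + 2 × 2.128 = 9.237
α = (k/(k−1))·(1 − sum of item variances/σ²_T) = (3/2)·(1 − 4.981/9.237) = 0.69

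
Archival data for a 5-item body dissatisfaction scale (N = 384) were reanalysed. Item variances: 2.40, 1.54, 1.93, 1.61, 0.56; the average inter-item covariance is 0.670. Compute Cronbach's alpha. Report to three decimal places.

ΣVar(i) = 2.40 + 1.54 + 1.93 + 1.61 + 0.56 = 8.04
Sum of the 10 distinct covariances = 10 × 0.670 = 6.700
σ²_total = ΣVar(i) + 2·Σcov = 8.04 + 2 × 6.700 = 21.440
α = (5/4)·(1 − 8.04/21.440) = 0.781

α = 0.781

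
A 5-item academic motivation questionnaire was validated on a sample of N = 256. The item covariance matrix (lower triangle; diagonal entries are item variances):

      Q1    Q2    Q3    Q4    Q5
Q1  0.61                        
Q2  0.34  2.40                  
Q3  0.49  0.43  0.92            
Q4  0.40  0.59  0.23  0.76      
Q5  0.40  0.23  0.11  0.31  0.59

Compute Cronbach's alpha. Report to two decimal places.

Σσ²ᵢ = 0.61 + 2.40 + 0.92 + 0.76 + 0.59 = 5.28
Σ_{i<j} σ_ij = 3.53
σ²_T = 5.28 + 2 × 3.53 = 12.34
α = (k/(k−1))·(1 − Σσ²ᵢ/σ²_T) = (5/4)·(1 − 5.28/12.34) = 0.72

Cronbach's alpha = 0.72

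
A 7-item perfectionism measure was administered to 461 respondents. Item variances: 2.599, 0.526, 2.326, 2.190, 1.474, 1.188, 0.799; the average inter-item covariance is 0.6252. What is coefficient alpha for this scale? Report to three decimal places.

ΣVar(i) = 2.599 + 0.526 + 2.326 + 2.190 + 1.474 + 1.188 + 0.799 = 11.102
Sum of the 21 distinct covariances = 21 × 0.6252 = 13.1292
Var(T) = ΣVar(i) + 2·Σcov = 11.102 + 2 × 13.1292 = 37.3604
α = (7/6)·(1 − 11.102/37.3604) = 0.820

coefficient alpha = 0.820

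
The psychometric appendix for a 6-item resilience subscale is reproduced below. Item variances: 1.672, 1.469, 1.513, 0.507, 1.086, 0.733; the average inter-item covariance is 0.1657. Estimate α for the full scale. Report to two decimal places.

ΣVar(i) = 1.672 + 1.469 + 1.513 + 0.507 + 1.086 + 0.733 = 6.980
Sum of the 15 distinct covariances = 15 × 0.1657 = 2.4855
total variance = ΣVar(i) + 2·Σcov = 6.980 + 2 × 2.4855 = 11.9510
α = (6/5)·(1 − 6.980/11.9510) = 0.50

α = 0.50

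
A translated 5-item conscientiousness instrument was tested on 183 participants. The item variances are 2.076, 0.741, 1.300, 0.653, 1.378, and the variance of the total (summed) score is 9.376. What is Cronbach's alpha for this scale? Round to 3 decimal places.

Cronbach's alpha = 0.430

sum of item variances = 2.076 + 0.741 + 1.300 + 0.653 + 1.378 = 6.148
α = (k/(k−1))·(1 − sum of item variances/total variance) = (5/4)·(1 − 6.148/9.376) = 0.430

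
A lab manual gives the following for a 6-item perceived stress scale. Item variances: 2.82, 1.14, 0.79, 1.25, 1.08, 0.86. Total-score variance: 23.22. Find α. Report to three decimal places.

sum of item variances = 2.82 + 1.14 + 0.79 + 1.25 + 1.08 + 0.86 = 7.94
α = (k/(k−1))·(1 − sum of item variances/Var(T)) = (6/5)·(1 − 7.94/23.22) = 0.790

α = 0.790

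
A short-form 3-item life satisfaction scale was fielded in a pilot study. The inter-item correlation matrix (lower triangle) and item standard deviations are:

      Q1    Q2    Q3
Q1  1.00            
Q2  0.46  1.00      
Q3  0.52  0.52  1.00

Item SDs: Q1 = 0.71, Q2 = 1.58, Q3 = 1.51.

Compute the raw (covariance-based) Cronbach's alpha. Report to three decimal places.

α = 0.701

Σσ²ᵢ = 0.71² + 1.58² + 1.51² = 5.2806
Covariances σ_ij = r_ij · s_i · s_j:
  σ(Q1,Q2) = 0.46 × 0.71 × 1.58 = 0.5160
  σ(Q1,Q3) = 0.52 × 0.71 × 1.51 = 0.5575
  σ(Q2,Q3) = 0.52 × 1.58 × 1.51 = 1.2406
σ²_T = Σσ²ᵢ + 2·Σσ_ij = 5.2806 + 2 × 2.3141 = 9.9088
α = (3/2)·(1 − 5.2806/9.9088) = 0.701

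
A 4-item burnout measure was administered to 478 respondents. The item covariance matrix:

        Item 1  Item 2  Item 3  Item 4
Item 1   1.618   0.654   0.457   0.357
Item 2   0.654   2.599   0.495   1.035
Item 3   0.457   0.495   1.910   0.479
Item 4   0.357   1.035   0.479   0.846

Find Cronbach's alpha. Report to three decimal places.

α = 0.666

Σσ²ᵢ = 1.618 + 2.599 + 1.910 + 0.846 = 6.973
Sum of the distinct covariances = 3.477
total variance = 6.973 + 2 × 3.477 = 13.927
α = (k/(k−1))·(1 − Σσ²ᵢ/total variance) = (4/3)·(1 − 6.973/13.927) = 0.666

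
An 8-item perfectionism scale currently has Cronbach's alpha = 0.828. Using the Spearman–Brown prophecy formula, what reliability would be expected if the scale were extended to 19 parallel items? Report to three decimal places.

Length factor m = 19/8 = 2.3750
α' = m·α / (1 + (m−1)·α)
   = 19/8 × 0.828 / (1 + (19/8 − 1) × 0.828)
   = 1.9665 / 2.1385 = 0.920

predicted reliability = 0.920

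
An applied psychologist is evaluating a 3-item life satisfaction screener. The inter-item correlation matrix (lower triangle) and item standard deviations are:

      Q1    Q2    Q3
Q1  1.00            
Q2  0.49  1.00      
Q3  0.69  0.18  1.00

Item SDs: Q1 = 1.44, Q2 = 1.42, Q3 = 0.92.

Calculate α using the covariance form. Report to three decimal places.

Σσ²ᵢ = 1.44² + 1.42² + 0.92² = 4.9364
Covariances σ_ij = r_ij · s_i · s_j:
  σ(Q1,Q2) = 0.49 × 1.44 × 1.42 = 1.0020
  σ(Q1,Q3) = 0.69 × 1.44 × 0.92 = 0.9141
  σ(Q2,Q3) = 0.18 × 1.42 × 0.92 = 0.2352
σ²_T = Σσ²ᵢ + 2·Σσ_ij = 4.9364 + 2 × 2.1513 = 9.2390
α = (3/2)·(1 − 4.9364/9.2390) = 0.699

α = 0.699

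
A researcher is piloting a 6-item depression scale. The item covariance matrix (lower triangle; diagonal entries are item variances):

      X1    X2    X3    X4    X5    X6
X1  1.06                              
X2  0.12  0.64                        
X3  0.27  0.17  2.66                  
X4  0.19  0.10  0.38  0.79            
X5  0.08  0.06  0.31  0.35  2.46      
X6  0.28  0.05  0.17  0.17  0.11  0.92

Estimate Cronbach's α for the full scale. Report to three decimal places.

Σσᵢ² = 1.06 + 0.64 + 2.66 + 0.79 + 2.46 + 0.92 = 8.53
Σ_{i<j} σ_ij = 2.81
σ²_total = 8.53 + 2 × 2.81 = 14.15
α = (k/(k−1))·(1 − Σσᵢ²/σ²_total) = (6/5)·(1 − 8.53/14.15) = 0.477

Cronbach's α = 0.477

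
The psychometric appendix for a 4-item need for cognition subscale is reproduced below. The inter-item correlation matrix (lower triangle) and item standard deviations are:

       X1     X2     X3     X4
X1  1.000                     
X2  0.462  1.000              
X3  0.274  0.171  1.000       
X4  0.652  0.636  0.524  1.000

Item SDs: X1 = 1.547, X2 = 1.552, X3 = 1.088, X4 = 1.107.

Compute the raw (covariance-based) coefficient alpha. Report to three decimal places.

coefficient alpha = 0.754

Σσ²ᵢ = 1.547² + 1.552² + 1.088² + 1.107² = 7.2111
Covariances σ_ij = r_ij · s_i · s_j:
  σ(X1,X2) = 0.462 × 1.547 × 1.552 = 1.1092
  σ(X1,X3) = 0.274 × 1.547 × 1.088 = 0.4612
  σ(X1,X4) = 0.652 × 1.547 × 1.107 = 1.1166
  σ(X2,X3) = 0.171 × 1.552 × 1.088 = 0.2887
  σ(X2,X4) = 0.636 × 1.552 × 1.107 = 1.0927
  σ(X3,X4) = 0.524 × 1.088 × 1.107 = 0.6311
σ²_T = Σσ²ᵢ + 2·Σσ_ij = 7.2111 + 2 × 4.6995 = 16.6101
α = (4/3)·(1 − 7.2111/16.6101) = 0.754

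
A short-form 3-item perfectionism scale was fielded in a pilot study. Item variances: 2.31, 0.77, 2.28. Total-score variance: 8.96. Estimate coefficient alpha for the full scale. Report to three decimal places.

α = 0.603

Σσ²ᵢ = 2.31 + 0.77 + 2.28 = 5.36
α = (k/(k−1))·(1 − Σσ²ᵢ/σ²_T) = (3/2)·(1 − 5.36/8.96) = 0.603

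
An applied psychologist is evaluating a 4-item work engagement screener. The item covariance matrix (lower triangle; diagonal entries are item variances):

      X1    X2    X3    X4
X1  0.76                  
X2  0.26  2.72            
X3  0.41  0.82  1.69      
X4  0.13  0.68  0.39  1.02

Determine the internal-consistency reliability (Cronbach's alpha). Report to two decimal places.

Cronbach's alpha = 0.62

Σσᵢ² = 0.76 + 2.72 + 1.69 + 1.02 = 6.19
Sum of the distinct covariances = 2.69
Var(T) = 6.19 + 2 × 2.69 = 11.57
α = (k/(k−1))·(1 − Σσᵢ²/Var(T)) = (4/3)·(1 − 6.19/11.57) = 0.62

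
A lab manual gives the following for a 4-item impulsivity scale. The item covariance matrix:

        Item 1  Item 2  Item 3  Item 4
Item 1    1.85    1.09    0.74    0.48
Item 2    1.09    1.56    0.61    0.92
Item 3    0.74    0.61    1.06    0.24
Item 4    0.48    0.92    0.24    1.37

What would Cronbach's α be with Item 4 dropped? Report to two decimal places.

Remaining items: Item 1, Item 2, Item 3 (k = 3).
ΣVar(i) = 1.85 + 1.56 + 1.06 = 4.47
σ²_T = 4.47 + 2 × 2.44 = 9.35
α (item deleted) = (3/2)·(1 − 4.47/9.35) = 0.78

α = 0.78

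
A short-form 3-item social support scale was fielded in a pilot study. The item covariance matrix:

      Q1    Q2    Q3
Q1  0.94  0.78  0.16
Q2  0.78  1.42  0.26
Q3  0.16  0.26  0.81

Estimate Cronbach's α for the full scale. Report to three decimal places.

Σσᵢ² = 0.94 + 1.42 + 0.81 = 3.17
Σ_{i<j} σ_ij = 1.20
total variance = 3.17 + 2 × 1.20 = 5.57
α = (k/(k−1))·(1 − Σσᵢ²/total variance) = (3/2)·(1 − 3.17/5.57) = 0.646

Cronbach's α = 0.646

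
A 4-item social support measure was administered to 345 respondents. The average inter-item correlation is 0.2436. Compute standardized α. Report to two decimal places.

standardized α = 0.56

Standardized α = k·r̄ / (1 + (k−1)·r̄) = 4 × 0.2436 / (1 + 3 × 0.2436)
  = 0.9744 / 1.7308 = 0.56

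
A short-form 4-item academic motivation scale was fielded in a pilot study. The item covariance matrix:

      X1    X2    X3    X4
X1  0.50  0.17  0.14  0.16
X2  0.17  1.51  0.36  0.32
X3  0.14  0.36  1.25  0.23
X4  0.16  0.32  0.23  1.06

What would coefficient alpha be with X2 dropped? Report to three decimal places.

Remaining items: X1, X3, X4 (k = 3).
Σσ²ᵢ = 0.50 + 1.25 + 1.06 = 2.81
Var(T) = 2.81 + 2 × 0.53 = 3.87
α (item deleted) = (3/2)·(1 − 2.81/3.87) = 0.411

α = 0.411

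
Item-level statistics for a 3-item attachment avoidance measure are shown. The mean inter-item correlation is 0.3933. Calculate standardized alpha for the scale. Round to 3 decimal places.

α = 0.660

Standardized α = k·r̄ / (1 + (k−1)·r̄) = 3 × 0.3933 / (1 + 2 × 0.3933)
  = 1.1799 / 1.7866 = 0.660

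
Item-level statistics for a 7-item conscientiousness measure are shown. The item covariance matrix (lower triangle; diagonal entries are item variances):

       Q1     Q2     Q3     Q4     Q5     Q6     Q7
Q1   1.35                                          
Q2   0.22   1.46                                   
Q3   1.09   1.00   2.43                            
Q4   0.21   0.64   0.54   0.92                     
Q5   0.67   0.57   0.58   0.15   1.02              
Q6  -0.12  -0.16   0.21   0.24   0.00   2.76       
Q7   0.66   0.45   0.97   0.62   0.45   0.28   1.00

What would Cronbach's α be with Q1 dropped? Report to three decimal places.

α = 0.692

Remaining items: Q2, Q3, Q4, Q5, Q6, Q7 (k = 6).
Σσ²ᵢ = 1.46 + 2.43 + 0.92 + 1.02 + 2.76 + 1.00 = 9.59
σ²_T = 9.59 + 2 × 6.54 = 22.67
α (item deleted) = (6/5)·(1 − 9.59/22.67) = 0.692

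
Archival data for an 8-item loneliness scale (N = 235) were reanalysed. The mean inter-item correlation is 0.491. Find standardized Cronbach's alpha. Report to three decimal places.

Standardized α = k·r̄ / (1 + (k−1)·r̄) = 8 × 0.491 / (1 + 7 × 0.491)
  = 3.9280 / 4.4370 = 0.885

α = 0.885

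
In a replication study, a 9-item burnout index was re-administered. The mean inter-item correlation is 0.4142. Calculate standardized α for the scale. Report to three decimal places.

standardized α = 0.864

Standardized α = k·r̄ / (1 + (k−1)·r̄) = 9 × 0.4142 / (1 + 8 × 0.4142)
  = 3.7278 / 4.3136 = 0.864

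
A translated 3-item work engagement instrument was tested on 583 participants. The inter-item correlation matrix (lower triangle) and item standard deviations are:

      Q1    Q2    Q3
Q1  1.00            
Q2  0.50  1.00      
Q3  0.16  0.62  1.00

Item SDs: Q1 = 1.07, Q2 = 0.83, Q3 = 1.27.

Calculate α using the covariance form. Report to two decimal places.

α = 0.65

Σσ²ᵢ = 1.07² + 0.83² + 1.27² = 3.4467
Covariances σ_ij = r_ij · s_i · s_j:
  σ(Q1,Q2) = 0.50 × 1.07 × 0.83 = 0.4441
  σ(Q1,Q3) = 0.16 × 1.07 × 1.27 = 0.2174
  σ(Q2,Q3) = 0.62 × 0.83 × 1.27 = 0.6535
σ²_T = Σσ²ᵢ + 2·Σσ_ij = 3.4467 + 2 × 1.3150 = 6.0767
α = (3/2)·(1 − 3.4467/6.0767) = 0.65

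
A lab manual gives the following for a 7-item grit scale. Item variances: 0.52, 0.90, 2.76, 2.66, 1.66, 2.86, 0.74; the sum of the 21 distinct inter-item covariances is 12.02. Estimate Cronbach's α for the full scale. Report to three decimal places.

α = 0.776

Σσ²ᵢ = 0.52 + 0.90 + 2.76 + 2.66 + 1.66 + 2.86 + 0.74 = 12.10
Sum of distinct covariances = 12.02
σ²_T = Σσ²ᵢ + 2·Σcov = 12.10 + 2 × 12.02 = 36.14
α = (7/6)·(1 − 12.10/36.14) = 0.776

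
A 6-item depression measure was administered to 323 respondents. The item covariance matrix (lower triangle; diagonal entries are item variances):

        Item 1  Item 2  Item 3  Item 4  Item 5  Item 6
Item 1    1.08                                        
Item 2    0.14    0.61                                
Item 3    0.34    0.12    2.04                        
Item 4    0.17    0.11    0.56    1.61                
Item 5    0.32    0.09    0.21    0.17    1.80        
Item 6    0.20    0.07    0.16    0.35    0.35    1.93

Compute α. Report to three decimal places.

α = 0.511

sum of item variances = 1.08 + 0.61 + 2.04 + 1.61 + 1.80 + 1.93 = 9.07
Sum of the distinct covariances = 3.36
σ²_total = 9.07 + 2 × 3.36 = 15.79
α = (k/(k−1))·(1 − sum of item variances/σ²_total) = (6/5)·(1 − 9.07/15.79) = 0.511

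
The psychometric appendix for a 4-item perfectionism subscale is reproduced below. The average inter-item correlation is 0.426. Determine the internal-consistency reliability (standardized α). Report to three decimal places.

Standardized α = k·r̄ / (1 + (k−1)·r̄) = 4 × 0.426 / (1 + 3 × 0.426)
  = 1.7040 / 2.2780 = 0.748

standardized α = 0.748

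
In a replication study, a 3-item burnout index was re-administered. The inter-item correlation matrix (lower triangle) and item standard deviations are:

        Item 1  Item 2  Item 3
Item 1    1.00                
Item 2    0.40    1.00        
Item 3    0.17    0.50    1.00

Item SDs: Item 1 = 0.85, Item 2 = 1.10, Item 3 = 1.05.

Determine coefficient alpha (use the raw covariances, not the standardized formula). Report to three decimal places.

Σσ²ᵢ = 0.85² + 1.10² + 1.05² = 3.0350
Covariances σ_ij = r_ij · s_i · s_j:
  σ(Item 1,Item 2) = 0.40 × 0.85 × 1.10 = 0.3740
  σ(Item 1,Item 3) = 0.17 × 0.85 × 1.05 = 0.1517
  σ(Item 2,Item 3) = 0.50 × 1.10 × 1.05 = 0.5775
σ²_T = Σσ²ᵢ + 2·Σσ_ij = 3.0350 + 2 × 1.1032 = 5.2414
α = (3/2)·(1 − 3.0350/5.2414) = 0.631

coefficient alpha = 0.631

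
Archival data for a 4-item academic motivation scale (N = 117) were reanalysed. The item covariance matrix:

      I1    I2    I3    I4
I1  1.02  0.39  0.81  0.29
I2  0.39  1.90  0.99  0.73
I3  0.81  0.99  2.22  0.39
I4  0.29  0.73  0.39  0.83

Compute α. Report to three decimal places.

sum of item variances = 1.02 + 1.90 + 2.22 + 0.83 = 5.97
Sum of off-diagonal covariances = 3.60
total variance = 5.97 + 2 × 3.60 = 13.17
α = (k/(k−1))·(1 − sum of item variances/total variance) = (4/3)·(1 − 5.97/13.17) = 0.729

α = 0.729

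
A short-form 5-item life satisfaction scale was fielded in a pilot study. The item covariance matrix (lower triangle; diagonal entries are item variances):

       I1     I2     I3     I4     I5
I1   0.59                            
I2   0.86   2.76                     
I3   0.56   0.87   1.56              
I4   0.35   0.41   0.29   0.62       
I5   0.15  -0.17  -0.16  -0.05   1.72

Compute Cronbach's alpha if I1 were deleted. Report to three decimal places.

Remaining items: I2, I3, I4, I5 (k = 4).
Σσ²ᵢ = 2.76 + 1.56 + 0.62 + 1.72 = 6.66
total variance = 6.66 + 2 × 1.19 = 9.04
α (item deleted) = (4/3)·(1 − 6.66/9.04) = 0.351

α = 0.351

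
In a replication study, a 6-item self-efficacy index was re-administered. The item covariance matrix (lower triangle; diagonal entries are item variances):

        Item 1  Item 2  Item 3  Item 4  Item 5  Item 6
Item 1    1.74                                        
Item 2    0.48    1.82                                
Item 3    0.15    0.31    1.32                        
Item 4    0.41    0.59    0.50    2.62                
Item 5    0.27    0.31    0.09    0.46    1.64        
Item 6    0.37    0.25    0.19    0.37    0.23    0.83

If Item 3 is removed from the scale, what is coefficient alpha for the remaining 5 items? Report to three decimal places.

Remaining items: Item 1, Item 2, Item 4, Item 5, Item 6 (k = 5).
Σσ²ᵢ = 1.74 + 1.82 + 2.62 + 1.64 + 0.83 = 8.65
total variance = 8.65 + 2 × 3.74 = 16.13
α (item deleted) = (5/4)·(1 − 8.65/16.13) = 0.580

coefficient alpha = 0.580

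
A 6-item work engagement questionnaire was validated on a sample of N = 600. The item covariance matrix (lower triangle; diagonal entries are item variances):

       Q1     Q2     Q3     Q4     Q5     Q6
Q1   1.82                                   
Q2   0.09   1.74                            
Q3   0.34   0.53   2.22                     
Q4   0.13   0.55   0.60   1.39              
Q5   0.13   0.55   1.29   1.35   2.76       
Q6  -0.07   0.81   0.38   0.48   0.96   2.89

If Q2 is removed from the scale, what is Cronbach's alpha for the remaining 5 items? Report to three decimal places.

Cronbach's alpha = 0.628

Remaining items: Q1, Q3, Q4, Q5, Q6 (k = 5).
sum of item variances = 1.82 + 2.22 + 1.39 + 2.76 + 2.89 = 11.08
σ²_total = 11.08 + 2 × 5.59 = 22.26
α (item deleted) = (5/4)·(1 − 11.08/22.26) = 0.628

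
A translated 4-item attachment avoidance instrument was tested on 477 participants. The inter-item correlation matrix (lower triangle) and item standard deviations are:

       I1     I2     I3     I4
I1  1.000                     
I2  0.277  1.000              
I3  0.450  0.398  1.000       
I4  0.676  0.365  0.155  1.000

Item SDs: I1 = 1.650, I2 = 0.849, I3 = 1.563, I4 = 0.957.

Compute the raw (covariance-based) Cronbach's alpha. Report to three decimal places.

Σσ²ᵢ = 1.650² + 0.849² + 1.563² + 0.957² = 6.8021
Covariances σ_ij = r_ij · s_i · s_j:
  σ(I1,I2) = 0.277 × 1.650 × 0.849 = 0.3880
  σ(I1,I3) = 0.450 × 1.650 × 1.563 = 1.1605
  σ(I1,I4) = 0.676 × 1.650 × 0.957 = 1.0674
  σ(I2,I3) = 0.398 × 0.849 × 1.563 = 0.5281
  σ(I2,I4) = 0.365 × 0.849 × 0.957 = 0.2966
  σ(I3,I4) = 0.155 × 1.563 × 0.957 = 0.2318
σ²_T = Σσ²ᵢ + 2·Σσ_ij = 6.8021 + 2 × 3.6724 = 14.1469
α = (4/3)·(1 − 6.8021/14.1469) = 0.692

Cronbach's alpha = 0.692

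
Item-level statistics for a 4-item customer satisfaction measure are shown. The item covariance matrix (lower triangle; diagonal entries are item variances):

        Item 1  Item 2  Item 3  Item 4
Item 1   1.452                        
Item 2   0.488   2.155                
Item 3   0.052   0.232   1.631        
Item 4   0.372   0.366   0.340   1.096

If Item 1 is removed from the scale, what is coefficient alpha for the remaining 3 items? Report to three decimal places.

Remaining items: Item 2, Item 3, Item 4 (k = 3).
sum of item variances = 2.155 + 1.631 + 1.096 = 4.882
total variance = 4.882 + 2 × 0.938 = 6.758
α (item deleted) = (3/2)·(1 − 4.882/6.758) = 0.416

α = 0.416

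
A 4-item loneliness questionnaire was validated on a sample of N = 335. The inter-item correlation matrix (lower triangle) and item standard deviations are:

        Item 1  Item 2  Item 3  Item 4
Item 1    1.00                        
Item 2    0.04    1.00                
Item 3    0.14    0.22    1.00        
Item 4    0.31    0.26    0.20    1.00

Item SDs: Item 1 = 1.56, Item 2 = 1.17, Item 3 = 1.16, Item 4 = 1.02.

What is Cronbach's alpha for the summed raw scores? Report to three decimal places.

Σσ²ᵢ = 1.56² + 1.17² + 1.16² + 1.02² = 6.1885
Covariances σ_ij = r_ij · s_i · s_j:
  σ(Item 1,Item 2) = 0.04 × 1.56 × 1.17 = 0.0730
  σ(Item 1,Item 3) = 0.14 × 1.56 × 1.16 = 0.2533
  σ(Item 1,Item 4) = 0.31 × 1.56 × 1.02 = 0.4933
  σ(Item 2,Item 3) = 0.22 × 1.17 × 1.16 = 0.2986
  σ(Item 2,Item 4) = 0.26 × 1.17 × 1.02 = 0.3103
  σ(Item 3,Item 4) = 0.20 × 1.16 × 1.02 = 0.2366
σ²_T = Σσ²ᵢ + 2·Σσ_ij = 6.1885 + 2 × 1.6651 = 9.5187
α = (4/3)·(1 − 6.1885/9.5187) = 0.466

α = 0.466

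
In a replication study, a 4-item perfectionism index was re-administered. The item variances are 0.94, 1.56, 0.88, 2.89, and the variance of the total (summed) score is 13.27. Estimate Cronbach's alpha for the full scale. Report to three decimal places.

Σσᵢ² = 0.94 + 1.56 + 0.88 + 2.89 = 6.27
α = (k/(k−1))·(1 − Σσᵢ²/σ²_total) = (4/3)·(1 − 6.27/13.27) = 0.703

α = 0.703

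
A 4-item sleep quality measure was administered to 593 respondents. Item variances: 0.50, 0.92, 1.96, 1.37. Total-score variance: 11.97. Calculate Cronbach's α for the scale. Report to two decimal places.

α = 0.80

Σσᵢ² = 0.50 + 0.92 + 1.96 + 1.37 = 4.75
α = (k/(k−1))·(1 − Σσᵢ²/σ²_T) = (4/3)·(1 − 4.75/11.97) = 0.80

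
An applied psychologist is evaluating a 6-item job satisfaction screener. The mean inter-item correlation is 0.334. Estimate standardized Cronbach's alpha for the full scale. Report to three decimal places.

Standardized α = k·r̄ / (1 + (k−1)·r̄) = 6 × 0.334 / (1 + 5 × 0.334)
  = 2.0040 / 2.6700 = 0.751

standardized Cronbach's alpha = 0.751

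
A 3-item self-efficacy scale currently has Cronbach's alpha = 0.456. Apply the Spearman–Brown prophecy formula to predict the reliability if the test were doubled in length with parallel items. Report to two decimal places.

predicted reliability = 0.63

Length factor m = 2
α' = m·α / (1 + (m−1)·α)
   = 2 × 0.456 / (1 + (2 − 1) × 0.456)
   = 0.9120 / 1.4560 = 0.63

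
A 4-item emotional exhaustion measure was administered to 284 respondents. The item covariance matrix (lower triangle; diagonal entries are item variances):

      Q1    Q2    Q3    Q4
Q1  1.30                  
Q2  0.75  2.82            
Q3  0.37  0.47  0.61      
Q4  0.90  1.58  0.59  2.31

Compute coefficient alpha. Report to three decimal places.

Σσᵢ² = 1.30 + 2.82 + 0.61 + 2.31 = 7.04
Sum of off-diagonal covariances = 4.66
total variance = 7.04 + 2 × 4.66 = 16.36
α = (k/(k−1))·(1 − Σσᵢ²/total variance) = (4/3)·(1 − 7.04/16.36) = 0.760

α = 0.760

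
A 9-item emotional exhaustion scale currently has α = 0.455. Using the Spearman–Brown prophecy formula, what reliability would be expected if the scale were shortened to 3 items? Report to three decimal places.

predicted reliability = 0.218

Length factor m = 3/9 = 0.3333
α' = m·α / (1 − (1−m)·α)
   = 3/9 × 0.455 / (1 − (1 − 3/9) × 0.455)
   = 0.1517 / 0.6967 = 0.218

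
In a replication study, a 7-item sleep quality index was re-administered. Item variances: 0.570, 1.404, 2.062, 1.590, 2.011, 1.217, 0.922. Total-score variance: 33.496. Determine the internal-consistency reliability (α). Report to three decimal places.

sum of item variances = 0.570 + 1.404 + 2.062 + 1.590 + 2.011 + 1.217 + 0.922 = 9.776
α = (k/(k−1))·(1 − sum of item variances/σ²_total) = (7/6)·(1 − 9.776/33.496) = 0.826

α = 0.826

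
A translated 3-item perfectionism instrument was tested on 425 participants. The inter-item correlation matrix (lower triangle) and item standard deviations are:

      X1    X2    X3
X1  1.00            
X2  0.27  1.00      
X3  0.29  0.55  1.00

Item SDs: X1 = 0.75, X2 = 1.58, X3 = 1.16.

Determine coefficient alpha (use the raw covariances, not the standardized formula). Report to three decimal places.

coefficient alpha = 0.627

Σσ²ᵢ = 0.75² + 1.58² + 1.16² = 4.4045
Covariances σ_ij = r_ij · s_i · s_j:
  σ(X1,X2) = 0.27 × 0.75 × 1.58 = 0.3200
  σ(X1,X3) = 0.29 × 0.75 × 1.16 = 0.2523
  σ(X2,X3) = 0.55 × 1.58 × 1.16 = 1.0080
σ²_T = Σσ²ᵢ + 2·Σσ_ij = 4.4045 + 2 × 1.5803 = 7.5651
α = (3/2)·(1 − 4.4045/7.5651) = 0.627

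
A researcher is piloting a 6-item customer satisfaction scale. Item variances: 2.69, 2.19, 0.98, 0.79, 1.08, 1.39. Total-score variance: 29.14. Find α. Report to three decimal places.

Σσᵢ² = 2.69 + 2.19 + 0.98 + 0.79 + 1.08 + 1.39 = 9.12
α = (k/(k−1))·(1 − Σσᵢ²/total variance) = (6/5)·(1 − 9.12/29.14) = 0.824

α = 0.824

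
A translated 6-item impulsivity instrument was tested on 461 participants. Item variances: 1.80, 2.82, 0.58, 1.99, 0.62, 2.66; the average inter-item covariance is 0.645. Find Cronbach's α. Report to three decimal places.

Cronbach's α = 0.779

sum of item variances = 1.80 + 2.82 + 0.58 + 1.99 + 0.62 + 2.66 = 10.47
Sum of the 15 distinct covariances = 15 × 0.645 = 9.675
total variance = sum of item variances + 2·Σcov = 10.47 + 2 × 9.675 = 29.820
α = (6/5)·(1 − 10.47/29.820) = 0.779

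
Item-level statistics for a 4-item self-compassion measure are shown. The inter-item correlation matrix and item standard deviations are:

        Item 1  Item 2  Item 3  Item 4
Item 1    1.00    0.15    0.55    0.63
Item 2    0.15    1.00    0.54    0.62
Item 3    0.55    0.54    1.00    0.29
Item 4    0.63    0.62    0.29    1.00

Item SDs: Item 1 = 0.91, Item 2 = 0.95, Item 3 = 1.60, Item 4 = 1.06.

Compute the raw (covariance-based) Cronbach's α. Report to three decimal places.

Σσ²ᵢ = 0.91² + 0.95² + 1.60² + 1.06² = 5.4142
Covariances σ_ij = r_ij · s_i · s_j:
  σ(Item 1,Item 2) = 0.15 × 0.91 × 0.95 = 0.1297
  σ(Item 1,Item 3) = 0.55 × 0.91 × 1.60 = 0.8008
  σ(Item 1,Item 4) = 0.63 × 0.91 × 1.06 = 0.6077
  σ(Item 2,Item 3) = 0.54 × 0.95 × 1.60 = 0.8208
  σ(Item 2,Item 4) = 0.62 × 0.95 × 1.06 = 0.6243
  σ(Item 3,Item 4) = 0.29 × 1.60 × 1.06 = 0.4918
σ²_T = Σσ²ᵢ + 2·Σσ_ij = 5.4142 + 2 × 3.4751 = 12.3644
α = (4/3)·(1 − 5.4142/12.3644) = 0.749

α = 0.749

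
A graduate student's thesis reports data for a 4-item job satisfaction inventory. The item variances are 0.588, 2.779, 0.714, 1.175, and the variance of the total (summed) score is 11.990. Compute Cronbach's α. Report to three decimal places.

ΣVar(i) = 0.588 + 2.779 + 0.714 + 1.175 = 5.256
α = (k/(k−1))·(1 − ΣVar(i)/Var(T)) = (4/3)·(1 − 5.256/11.990) = 0.749

α = 0.749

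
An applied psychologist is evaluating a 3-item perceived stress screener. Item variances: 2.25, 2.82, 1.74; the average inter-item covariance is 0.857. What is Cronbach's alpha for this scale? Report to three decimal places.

ΣVar(i) = 2.25 + 2.82 + 1.74 = 6.81
Sum of the 3 distinct covariances = 3 × 0.857 = 2.571
total variance = ΣVar(i) + 2·Σcov = 6.81 + 2 × 2.571 = 11.952
α = (3/2)·(1 − 6.81/11.952) = 0.645

α = 0.645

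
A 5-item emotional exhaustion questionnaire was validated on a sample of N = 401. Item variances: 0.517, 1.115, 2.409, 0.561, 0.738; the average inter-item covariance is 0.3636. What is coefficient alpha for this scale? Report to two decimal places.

coefficient alpha = 0.72

sum of item variances = 0.517 + 1.115 + 2.409 + 0.561 + 0.738 = 5.340
Sum of the 10 distinct covariances = 10 × 0.3636 = 3.6360
Var(T) = sum of item variances + 2·Σcov = 5.340 + 2 × 3.6360 = 12.6120
α = (5/4)·(1 − 5.340/12.6120) = 0.72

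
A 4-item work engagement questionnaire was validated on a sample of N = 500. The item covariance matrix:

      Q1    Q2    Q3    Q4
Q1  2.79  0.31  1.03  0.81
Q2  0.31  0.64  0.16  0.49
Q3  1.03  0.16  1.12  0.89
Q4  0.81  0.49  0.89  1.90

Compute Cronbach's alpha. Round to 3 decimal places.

Σσ²ᵢ = 2.79 + 0.64 + 1.12 + 1.90 = 6.45
Sum of the distinct covariances = 3.69
total variance = 6.45 + 2 × 3.69 = 13.83
α = (k/(k−1))·(1 − Σσ²ᵢ/total variance) = (4/3)·(1 − 6.45/13.83) = 0.711

Cronbach's alpha = 0.711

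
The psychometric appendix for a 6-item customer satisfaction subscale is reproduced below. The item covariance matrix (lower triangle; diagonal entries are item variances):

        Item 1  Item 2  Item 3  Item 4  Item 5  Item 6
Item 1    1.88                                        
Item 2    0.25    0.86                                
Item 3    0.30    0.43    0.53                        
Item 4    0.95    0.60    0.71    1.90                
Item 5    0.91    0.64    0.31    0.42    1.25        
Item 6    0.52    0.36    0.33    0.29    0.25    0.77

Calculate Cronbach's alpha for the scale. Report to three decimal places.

ΣVar(i) = 1.88 + 0.86 + 0.53 + 1.90 + 1.25 + 0.77 = 7.19
Sum of the distinct covariances = 7.27
total variance = 7.19 + 2 × 7.27 = 21.73
α = (k/(k−1))·(1 − ΣVar(i)/total variance) = (6/5)·(1 − 7.19/21.73) = 0.803

α = 0.803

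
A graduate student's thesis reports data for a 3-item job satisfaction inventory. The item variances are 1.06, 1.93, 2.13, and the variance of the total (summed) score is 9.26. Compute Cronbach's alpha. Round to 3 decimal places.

Cronbach's alpha = 0.671

ΣVar(i) = 1.06 + 1.93 + 2.13 = 5.12
α = (k/(k−1))·(1 − ΣVar(i)/σ²_total) = (3/2)·(1 − 5.12/9.26) = 0.671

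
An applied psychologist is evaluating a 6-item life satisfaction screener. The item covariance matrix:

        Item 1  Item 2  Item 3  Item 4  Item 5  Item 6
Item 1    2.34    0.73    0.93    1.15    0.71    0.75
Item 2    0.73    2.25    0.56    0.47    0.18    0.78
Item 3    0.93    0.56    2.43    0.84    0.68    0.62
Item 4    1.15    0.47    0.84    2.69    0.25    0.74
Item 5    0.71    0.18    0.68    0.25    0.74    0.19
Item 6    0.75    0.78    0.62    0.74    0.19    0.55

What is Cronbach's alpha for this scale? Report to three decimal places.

sum of item variances = 2.34 + 2.25 + 2.43 + 2.69 + 0.74 + 0.55 = 11.00
Σ_{i<j} σ_ij = 9.58
total variance = 11.00 + 2 × 9.58 = 30.16
α = (k/(k−1))·(1 − sum of item variances/total variance) = (6/5)·(1 − 11.00/30.16) = 0.762

Cronbach's alpha = 0.762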